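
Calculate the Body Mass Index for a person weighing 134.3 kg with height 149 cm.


BMI = weight / height^2
height = 149 cm = 1.49 m
BMI = 134.3 / 1.49^2
BMI = 60.49 kg/m^2


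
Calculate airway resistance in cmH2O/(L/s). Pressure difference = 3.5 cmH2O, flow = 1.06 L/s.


R = dP / flow
R = 3.5 / 1.06
R = 3.302 cmH2O/(L/s)


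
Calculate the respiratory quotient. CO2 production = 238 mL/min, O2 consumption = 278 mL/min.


RQ = VCO2 / VO2
RQ = 238 / 278
RQ = 0.8561


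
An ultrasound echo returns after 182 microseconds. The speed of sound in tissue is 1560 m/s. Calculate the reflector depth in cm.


depth = c * t / 2
t = 182 us = 1.8200e-04 s
depth = 1560 * 1.8200e-04 / 2
depth = 0.14196 m = 14.196 cm


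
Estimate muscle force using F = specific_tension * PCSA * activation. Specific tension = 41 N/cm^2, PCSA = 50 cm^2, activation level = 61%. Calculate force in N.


F = sigma * PCSA * activation
F = 41 * 50 * 0.61
F = 1250 N


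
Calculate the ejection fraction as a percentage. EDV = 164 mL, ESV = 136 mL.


SV = EDV - ESV = 164 - 136 = 28 mL
EF = SV/EDV * 100 = 28/164 * 100
EF = 17.07%


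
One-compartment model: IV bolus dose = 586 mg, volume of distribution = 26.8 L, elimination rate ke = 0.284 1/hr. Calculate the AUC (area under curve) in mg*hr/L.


C0 = Dose/Vd = 586/26.8 = 21.8657 mg/L
AUC = C0/ke = 21.8657/0.284
AUC = 76.99 mg*hr/L


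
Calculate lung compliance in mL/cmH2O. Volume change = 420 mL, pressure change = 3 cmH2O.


C = dV / dP
C = 420 / 3
C = 140 mL/cmH2O


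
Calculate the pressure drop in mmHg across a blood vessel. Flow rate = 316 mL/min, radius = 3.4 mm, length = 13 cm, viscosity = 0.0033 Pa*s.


dP = 8*mu*L*Q / (pi*r^4)
Q = 316 mL/min = 5.26667e-06 m^3/s
dP = 43.0544 Pa = 43.0544 / 133.322 mmHg = 0.3229 mmHg


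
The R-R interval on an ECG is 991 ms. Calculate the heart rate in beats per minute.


HR = 60 / RR_interval(s)
RR = 991 ms = 0.991 s
HR = 60 / 0.991 = 60.54 bpm


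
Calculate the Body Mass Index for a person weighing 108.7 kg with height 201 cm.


BMI = weight / height^2
height = 201 cm = 2.01 m
BMI = 108.7 / 2.01^2
BMI = 26.91 kg/m^2


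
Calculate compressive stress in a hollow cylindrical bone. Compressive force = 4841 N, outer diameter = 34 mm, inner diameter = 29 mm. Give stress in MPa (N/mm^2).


A = pi*(r_o^2 - r_i^2)
r_o = 17 mm, r_i = 14.5 mm
A = 247.4 mm^2
sigma = F/A = 4841 / 247.4
sigma = 19.57 MPa


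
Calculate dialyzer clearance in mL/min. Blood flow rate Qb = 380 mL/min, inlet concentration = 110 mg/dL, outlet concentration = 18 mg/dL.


K = Qb * (Cb_in - Cb_out) / Cb_in
K = 380 * (110 - 18) / 110
K = 317.8 mL/min


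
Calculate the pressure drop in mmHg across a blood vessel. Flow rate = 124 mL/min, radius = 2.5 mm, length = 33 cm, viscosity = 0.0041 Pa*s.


dP = 8*mu*L*Q / (pi*r^4)
Q = 124 mL/min = 2.06667e-06 m^3/s
dP = 182.284 Pa = 182.284 / 133.322 mmHg = 1.367 mmHg


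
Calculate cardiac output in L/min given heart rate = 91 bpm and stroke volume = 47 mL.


CO = HR * SV
CO = 91 * 47 / 1000
CO = 4.277 L/min


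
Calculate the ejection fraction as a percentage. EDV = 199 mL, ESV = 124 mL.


SV = EDV - ESV = 199 - 124 = 75 mL
EF = SV/EDV * 100 = 75/199 * 100
EF = 37.69%


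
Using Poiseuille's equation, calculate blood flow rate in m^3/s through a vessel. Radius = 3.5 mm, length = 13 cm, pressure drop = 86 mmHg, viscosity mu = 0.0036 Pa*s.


Q = pi*r^4*dP / (8*mu*L)
r = 0.0035 m, L = 0.13 m
dP = 86 mmHg = 11465.692 Pa
Q = 0.001444 m^3/s


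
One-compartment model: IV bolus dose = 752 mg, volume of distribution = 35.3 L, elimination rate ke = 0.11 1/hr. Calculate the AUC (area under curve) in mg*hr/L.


C0 = Dose/Vd = 752/35.3 = 21.3031 mg/L
AUC = C0/ke = 21.3031/0.11
AUC = 193.7 mg*hr/L


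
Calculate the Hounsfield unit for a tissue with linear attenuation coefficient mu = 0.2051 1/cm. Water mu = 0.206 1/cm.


HU = ((mu_tissue - mu_water) / mu_water) * 1000
HU = ((0.2051 - 0.206) / 0.206) * 1000
HU = -4.369


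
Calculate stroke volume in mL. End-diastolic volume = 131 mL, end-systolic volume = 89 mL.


SV = EDV - ESV
SV = 131 - 89
SV = 42 mL


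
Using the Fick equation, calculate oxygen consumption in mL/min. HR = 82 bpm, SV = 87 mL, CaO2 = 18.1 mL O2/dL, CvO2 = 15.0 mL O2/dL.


CO = HR*SV = 82*87/1000 = 7.134 L/min
a-v O2 diff = 18.1 - 15.0 = 3.1 mL/dL
VO2 = CO * (CaO2-CvO2) * 10 dL/L
VO2 = 7.134 * 3.1 * 10
VO2 = 221.2 mL/min


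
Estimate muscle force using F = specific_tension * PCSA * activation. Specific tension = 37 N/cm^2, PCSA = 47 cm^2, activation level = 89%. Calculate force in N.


F = sigma * PCSA * activation
F = 37 * 47 * 0.89
F = 1548 N


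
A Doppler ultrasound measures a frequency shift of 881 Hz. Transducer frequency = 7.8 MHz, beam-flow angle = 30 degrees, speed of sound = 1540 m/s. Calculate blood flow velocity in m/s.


v = fd * c / (2 * f0 * cos(theta))
v = 881 * 1540 / (2 * 7.8000e+06 * cos(30))
v = 0.1004 m/s


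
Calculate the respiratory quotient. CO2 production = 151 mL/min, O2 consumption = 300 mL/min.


RQ = VCO2 / VO2
RQ = 151 / 300
RQ = 0.5033


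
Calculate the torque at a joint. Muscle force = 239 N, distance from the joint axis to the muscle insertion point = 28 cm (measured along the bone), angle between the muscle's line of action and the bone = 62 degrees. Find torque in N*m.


Torque = F * d * sin(theta)   (moment arm = d*sin(theta))
d = 28 cm = 0.28 m
Torque = 239 * 0.28 * sin(62)
Torque = 59.09 N*m


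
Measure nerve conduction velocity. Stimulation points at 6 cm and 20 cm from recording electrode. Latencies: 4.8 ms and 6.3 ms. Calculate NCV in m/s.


Distance = (20 - 6) / 100 = 0.14 m
dt = (6.3 - 4.8) / 1000 = 0.0015 s
NCV = dist / dt = 93.33 m/s


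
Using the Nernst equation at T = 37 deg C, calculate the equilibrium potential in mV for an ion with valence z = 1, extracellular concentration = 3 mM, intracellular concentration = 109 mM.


E = (RT/(zF)) * ln(C_out/C_in)
T = 37 + 273.15 = 310.15 K
E = (8.314 * 310.15 / (1 * 96485)) * ln(3/109)
E = -96.02 mV


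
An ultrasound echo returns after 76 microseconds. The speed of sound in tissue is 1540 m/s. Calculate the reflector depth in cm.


depth = c * t / 2
t = 76 us = 7.6000e-05 s
depth = 1540 * 7.6000e-05 / 2
depth = 0.05852 m = 5.852 cm


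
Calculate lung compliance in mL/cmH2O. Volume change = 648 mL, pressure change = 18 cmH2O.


C = dV / dP
C = 648 / 18
C = 36 mL/cmH2O


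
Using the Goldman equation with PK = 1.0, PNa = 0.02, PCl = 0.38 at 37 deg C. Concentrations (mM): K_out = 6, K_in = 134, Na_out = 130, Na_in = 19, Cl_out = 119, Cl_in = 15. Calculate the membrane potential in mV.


Vm = (RT/F)*ln((PK*Ko + PNa*Nao + PCl*Cli)/(PK*Ki + PNa*Nai + PCl*Clo))
Numer = 14.3, Denom = 179.6
Vm = -67.63 mV


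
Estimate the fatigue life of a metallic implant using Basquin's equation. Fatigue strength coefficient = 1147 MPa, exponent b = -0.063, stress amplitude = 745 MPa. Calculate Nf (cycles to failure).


sigma_a = sigma_f' * (2Nf)^b
2Nf = (sigma_a/sigma_f')^(1/b)
2Nf = (745/1147)^(1/-0.063)
2Nf = 943.44501
Nf = 471.7


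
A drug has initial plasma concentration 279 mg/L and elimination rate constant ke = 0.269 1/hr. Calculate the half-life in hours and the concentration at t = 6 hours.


t_half = ln(2) / ke = 0.693147 / 0.269 = 2.577 hr
C(t) = C0 * exp(-ke*t) = 279 * exp(-0.269*6)
C(6) = 55.55 mg/L


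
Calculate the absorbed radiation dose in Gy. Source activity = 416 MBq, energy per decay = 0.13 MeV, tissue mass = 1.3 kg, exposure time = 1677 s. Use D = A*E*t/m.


A = 416 MBq = 4.1600e+08 Bq
E = 0.13 MeV = 2.0826e-14 J
D = A*E*t/m = 4.1600e+08*2.0826e-14*1677/1.3
D = 0.01118 Gy


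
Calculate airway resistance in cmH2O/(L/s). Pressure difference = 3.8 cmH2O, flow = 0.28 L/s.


R = dP / flow
R = 3.8 / 0.28
R = 13.57 cmH2O/(L/s)


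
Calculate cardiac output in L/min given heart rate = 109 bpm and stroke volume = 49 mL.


CO = HR * SV
CO = 109 * 49 / 1000
CO = 5.341 L/min


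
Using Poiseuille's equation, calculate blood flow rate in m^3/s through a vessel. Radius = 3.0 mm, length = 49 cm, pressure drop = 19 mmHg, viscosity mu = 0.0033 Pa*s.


Q = pi*r^4*dP / (8*mu*L)
r = 0.003 m, L = 0.49 m
dP = 19 mmHg = 2533.118 Pa
Q = 4.9830e-05 m^3/s


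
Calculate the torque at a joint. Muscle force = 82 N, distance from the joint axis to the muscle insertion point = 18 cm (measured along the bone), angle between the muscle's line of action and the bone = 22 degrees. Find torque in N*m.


Torque = F * d * sin(theta)   (moment arm = d*sin(theta))
d = 18 cm = 0.18 m
Torque = 82 * 0.18 * sin(22)
Torque = 5.529 N*m


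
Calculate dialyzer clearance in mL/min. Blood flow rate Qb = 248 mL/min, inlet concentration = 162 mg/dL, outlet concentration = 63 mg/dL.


K = Qb * (Cb_in - Cb_out) / Cb_in
K = 248 * (162 - 63) / 162
K = 151.6 mL/min


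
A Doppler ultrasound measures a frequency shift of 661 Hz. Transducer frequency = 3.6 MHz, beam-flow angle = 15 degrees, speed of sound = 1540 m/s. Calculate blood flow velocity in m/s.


v = fd * c / (2 * f0 * cos(theta))
v = 661 * 1540 / (2 * 3.6000e+06 * cos(15))
v = 0.1464 m/s


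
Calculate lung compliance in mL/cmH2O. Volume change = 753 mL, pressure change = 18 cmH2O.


C = dV / dP
C = 753 / 18
C = 41.83 mL/cmH2O


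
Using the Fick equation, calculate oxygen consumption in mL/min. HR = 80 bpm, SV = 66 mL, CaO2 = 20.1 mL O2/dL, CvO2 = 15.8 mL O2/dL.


CO = HR*SV = 80*66/1000 = 5.28 L/min
a-v O2 diff = 20.1 - 15.8 = 4.3 mL/dL
VO2 = CO * (CaO2-CvO2) * 10 dL/L
VO2 = 5.28 * 4.3 * 10
VO2 = 227 mL/min


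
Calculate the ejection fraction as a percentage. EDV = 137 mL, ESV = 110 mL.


SV = EDV - ESV = 137 - 110 = 27 mL
EF = SV/EDV * 100 = 27/137 * 100
EF = 19.71%


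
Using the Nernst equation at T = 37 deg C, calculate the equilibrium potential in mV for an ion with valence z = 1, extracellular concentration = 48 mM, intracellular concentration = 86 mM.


E = (RT/(zF)) * ln(C_out/C_in)
T = 37 + 273.15 = 310.15 K
E = (8.314 * 310.15 / (1 * 96485)) * ln(48/86)
E = -15.58 mV


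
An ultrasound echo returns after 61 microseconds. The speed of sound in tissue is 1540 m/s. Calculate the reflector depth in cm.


depth = c * t / 2
t = 61 us = 6.1000e-05 s
depth = 1540 * 6.1000e-05 / 2
depth = 0.04697 m = 4.697 cm


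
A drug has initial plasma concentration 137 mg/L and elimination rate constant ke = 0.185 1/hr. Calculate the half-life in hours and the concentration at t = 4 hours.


t_half = ln(2) / ke = 0.693147 / 0.185 = 3.747 hr
C(t) = C0 * exp(-ke*t) = 137 * exp(-0.185*4)
C(4) = 65.36 mg/L


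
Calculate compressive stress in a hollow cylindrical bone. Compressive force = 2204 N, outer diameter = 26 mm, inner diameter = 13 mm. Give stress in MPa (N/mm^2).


A = pi*(r_o^2 - r_i^2)
r_o = 13 mm, r_i = 6.5 mm
A = 398.197 mm^2
sigma = F/A = 2204 / 398.197
sigma = 5.535 MPa


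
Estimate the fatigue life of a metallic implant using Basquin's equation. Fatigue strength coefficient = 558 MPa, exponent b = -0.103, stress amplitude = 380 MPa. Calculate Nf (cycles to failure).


sigma_a = sigma_f' * (2Nf)^b
2Nf = (sigma_a/sigma_f')^(1/b)
2Nf = (380/558)^(1/-0.103)
2Nf = 41.678181
Nf = 20.84


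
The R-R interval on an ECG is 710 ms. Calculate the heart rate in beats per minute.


HR = 60 / RR_interval(s)
RR = 710 ms = 0.71 s
HR = 60 / 0.71 = 84.51 bpm


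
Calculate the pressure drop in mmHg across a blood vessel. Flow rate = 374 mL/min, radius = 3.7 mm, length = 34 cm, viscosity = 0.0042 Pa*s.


dP = 8*mu*L*Q / (pi*r^4)
Q = 374 mL/min = 6.23333e-06 m^3/s
dP = 120.943 Pa = 120.943 / 133.322 mmHg = 0.9071 mmHg


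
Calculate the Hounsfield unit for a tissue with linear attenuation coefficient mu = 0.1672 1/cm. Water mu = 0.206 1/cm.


HU = ((mu_tissue - mu_water) / mu_water) * 1000
HU = ((0.1672 - 0.206) / 0.206) * 1000
HU = -188.3


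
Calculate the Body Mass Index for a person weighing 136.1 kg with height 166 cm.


BMI = weight / height^2
height = 166 cm = 1.66 m
BMI = 136.1 / 1.66^2
BMI = 49.39 kg/m^2


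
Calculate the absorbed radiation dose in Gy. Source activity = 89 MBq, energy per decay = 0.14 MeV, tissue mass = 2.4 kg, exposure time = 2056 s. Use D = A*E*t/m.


A = 89 MBq = 8.9000e+07 Bq
E = 0.14 MeV = 2.2428e-14 J
D = A*E*t/m = 8.9000e+07*2.2428e-14*2056/2.4
D = 0.00171 Gy


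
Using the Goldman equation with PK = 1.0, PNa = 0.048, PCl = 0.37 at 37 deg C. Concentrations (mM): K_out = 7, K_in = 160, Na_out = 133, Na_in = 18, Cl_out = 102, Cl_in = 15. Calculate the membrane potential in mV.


Vm = (RT/F)*ln((PK*Ko + PNa*Nao + PCl*Cli)/(PK*Ki + PNa*Nai + PCl*Clo))
Numer = 18.934, Denom = 198.604
Vm = -62.81 mV


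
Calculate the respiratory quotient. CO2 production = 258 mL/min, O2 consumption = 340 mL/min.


RQ = VCO2 / VO2
RQ = 258 / 340
RQ = 0.7588


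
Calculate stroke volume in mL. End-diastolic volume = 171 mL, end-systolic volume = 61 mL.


SV = EDV - ESV
SV = 171 - 61
SV = 110 mL


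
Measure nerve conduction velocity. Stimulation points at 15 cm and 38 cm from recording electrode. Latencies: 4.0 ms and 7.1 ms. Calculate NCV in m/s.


Distance = (38 - 15) / 100 = 0.23 m
dt = (7.1 - 4.0) / 1000 = 0.0031 s
NCV = dist / dt = 74.19 m/s


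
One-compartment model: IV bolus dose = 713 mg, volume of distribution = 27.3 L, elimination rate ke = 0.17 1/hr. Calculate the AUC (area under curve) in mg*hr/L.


C0 = Dose/Vd = 713/27.3 = 26.1172 mg/L
AUC = C0/ke = 26.1172/0.17
AUC = 153.6 mg*hr/L


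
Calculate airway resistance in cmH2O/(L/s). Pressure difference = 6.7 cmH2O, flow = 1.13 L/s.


R = dP / flow
R = 6.7 / 1.13
R = 5.929 cmH2O/(L/s)


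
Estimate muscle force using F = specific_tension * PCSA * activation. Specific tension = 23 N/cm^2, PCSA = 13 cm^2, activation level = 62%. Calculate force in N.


F = sigma * PCSA * activation
F = 23 * 13 * 0.62
F = 185.4 N


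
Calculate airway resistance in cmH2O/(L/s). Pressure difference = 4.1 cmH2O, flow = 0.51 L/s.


R = dP / flow
R = 4.1 / 0.51
R = 8.039 cmH2O/(L/s)


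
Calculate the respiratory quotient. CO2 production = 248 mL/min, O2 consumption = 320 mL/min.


RQ = VCO2 / VO2
RQ = 248 / 320
RQ = 0.775


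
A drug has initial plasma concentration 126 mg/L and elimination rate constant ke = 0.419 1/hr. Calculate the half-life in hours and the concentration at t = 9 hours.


t_half = ln(2) / ke = 0.693147 / 0.419 = 1.654 hr
C(t) = C0 * exp(-ke*t) = 126 * exp(-0.419*9)
C(9) = 2.902 mg/L


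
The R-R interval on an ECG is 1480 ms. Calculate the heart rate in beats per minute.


HR = 60 / RR_interval(s)
RR = 1480 ms = 1.48 s
HR = 60 / 1.48 = 40.54 bpm


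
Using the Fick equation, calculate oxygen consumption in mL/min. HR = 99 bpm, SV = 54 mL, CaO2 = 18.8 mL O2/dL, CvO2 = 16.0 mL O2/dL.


CO = HR*SV = 99*54/1000 = 5.346 L/min
a-v O2 diff = 18.8 - 16.0 = 2.8 mL/dL
VO2 = CO * (CaO2-CvO2) * 10 dL/L
VO2 = 5.346 * 2.8 * 10
VO2 = 149.7 mL/min


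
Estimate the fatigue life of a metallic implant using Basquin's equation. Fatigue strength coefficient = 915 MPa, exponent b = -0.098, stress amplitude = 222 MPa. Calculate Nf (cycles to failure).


sigma_a = sigma_f' * (2Nf)^b
2Nf = (sigma_a/sigma_f')^(1/b)
2Nf = (222/915)^(1/-0.098)
2Nf = 1888884.1
Nf = 9.444e+05


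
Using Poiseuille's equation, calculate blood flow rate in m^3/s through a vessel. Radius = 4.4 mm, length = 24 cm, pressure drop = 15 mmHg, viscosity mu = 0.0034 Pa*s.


Q = pi*r^4*dP / (8*mu*L)
r = 0.0044 m, L = 0.24 m
dP = 15 mmHg = 1999.83 Pa
Q = 3.6072e-04 m^3/s


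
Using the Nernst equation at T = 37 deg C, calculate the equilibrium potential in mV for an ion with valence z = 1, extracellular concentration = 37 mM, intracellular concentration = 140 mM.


E = (RT/(zF)) * ln(C_out/C_in)
T = 37 + 273.15 = 310.15 K
E = (8.314 * 310.15 / (1 * 96485)) * ln(37/140)
E = -35.56 mV


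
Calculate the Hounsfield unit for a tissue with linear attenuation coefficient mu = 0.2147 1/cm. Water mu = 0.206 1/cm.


HU = ((mu_tissue - mu_water) / mu_water) * 1000
HU = ((0.2147 - 0.206) / 0.206) * 1000
HU = 42.23


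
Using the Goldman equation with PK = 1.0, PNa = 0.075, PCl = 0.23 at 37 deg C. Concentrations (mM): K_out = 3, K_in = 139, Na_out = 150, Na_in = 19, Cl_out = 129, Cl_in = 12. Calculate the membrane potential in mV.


Vm = (RT/F)*ln((PK*Ko + PNa*Nao + PCl*Cli)/(PK*Ki + PNa*Nai + PCl*Clo))
Numer = 17.01, Denom = 170.095
Vm = -61.54 mV


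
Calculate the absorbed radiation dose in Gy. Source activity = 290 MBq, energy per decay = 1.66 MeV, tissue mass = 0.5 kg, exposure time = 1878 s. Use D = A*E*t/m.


A = 290 MBq = 2.9000e+08 Bq
E = 1.66 MeV = 2.65932e-13 J
D = A*E*t/m = 2.9000e+08*2.65932e-13*1878/0.5
D = 0.2897 Gy


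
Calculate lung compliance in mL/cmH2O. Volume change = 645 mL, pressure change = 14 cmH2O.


C = dV / dP
C = 645 / 14
C = 46.07 mL/cmH2O


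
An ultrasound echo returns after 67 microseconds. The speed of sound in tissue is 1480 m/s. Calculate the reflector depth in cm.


depth = c * t / 2
t = 67 us = 6.7000e-05 s
depth = 1480 * 6.7000e-05 / 2
depth = 0.04958 m = 4.958 cm


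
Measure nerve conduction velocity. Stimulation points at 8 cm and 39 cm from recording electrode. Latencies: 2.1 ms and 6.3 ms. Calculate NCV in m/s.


Distance = (39 - 8) / 100 = 0.31 m
dt = (6.3 - 2.1) / 1000 = 0.0042 s
NCV = dist / dt = 73.81 m/s


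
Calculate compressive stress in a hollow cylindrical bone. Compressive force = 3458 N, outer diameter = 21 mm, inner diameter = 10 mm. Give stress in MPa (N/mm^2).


A = pi*(r_o^2 - r_i^2)
r_o = 10.5 mm, r_i = 5 mm
A = 267.821 mm^2
sigma = F/A = 3458 / 267.821
sigma = 12.91 MPa


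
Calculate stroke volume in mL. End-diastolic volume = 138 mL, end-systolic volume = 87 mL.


SV = EDV - ESV
SV = 138 - 87
SV = 51 mL


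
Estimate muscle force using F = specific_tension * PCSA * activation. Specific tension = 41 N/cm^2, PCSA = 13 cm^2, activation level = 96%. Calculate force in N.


F = sigma * PCSA * activation
F = 41 * 13 * 0.96
F = 511.7 N


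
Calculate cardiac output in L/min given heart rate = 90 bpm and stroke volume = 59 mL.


CO = HR * SV
CO = 90 * 59 / 1000
CO = 5.31 L/min


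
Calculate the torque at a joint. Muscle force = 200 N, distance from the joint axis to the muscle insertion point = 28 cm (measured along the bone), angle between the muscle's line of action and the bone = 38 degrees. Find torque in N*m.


Torque = F * d * sin(theta)   (moment arm = d*sin(theta))
d = 28 cm = 0.28 m
Torque = 200 * 0.28 * sin(38)
Torque = 34.48 N*m


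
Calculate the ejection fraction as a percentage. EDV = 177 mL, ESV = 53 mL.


SV = EDV - ESV = 177 - 53 = 124 mL
EF = SV/EDV * 100 = 124/177 * 100
EF = 70.06%


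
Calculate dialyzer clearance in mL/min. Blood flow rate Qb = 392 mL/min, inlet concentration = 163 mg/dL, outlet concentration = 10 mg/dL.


K = Qb * (Cb_in - Cb_out) / Cb_in
K = 392 * (163 - 10) / 163
K = 368 mL/min


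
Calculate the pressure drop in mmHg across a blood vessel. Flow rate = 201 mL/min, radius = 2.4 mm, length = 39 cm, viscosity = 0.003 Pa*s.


dP = 8*mu*L*Q / (pi*r^4)
Q = 201 mL/min = 3.35e-06 m^3/s
dP = 300.833 Pa = 300.833 / 133.322 mmHg = 2.256 mmHg


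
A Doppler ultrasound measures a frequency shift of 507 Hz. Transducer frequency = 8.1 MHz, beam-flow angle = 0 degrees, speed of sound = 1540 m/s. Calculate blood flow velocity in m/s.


v = fd * c / (2 * f0 * cos(theta))
v = 507 * 1540 / (2 * 8.1000e+06 * cos(0))
v = 0.0482 m/s


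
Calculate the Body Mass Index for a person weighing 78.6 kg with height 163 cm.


BMI = weight / height^2
height = 163 cm = 1.63 m
BMI = 78.6 / 1.63^2
BMI = 29.58 kg/m^2


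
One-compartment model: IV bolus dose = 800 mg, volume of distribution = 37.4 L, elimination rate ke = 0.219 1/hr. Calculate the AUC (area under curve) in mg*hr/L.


C0 = Dose/Vd = 800/37.4 = 21.3904 mg/L
AUC = C0/ke = 21.3904/0.219
AUC = 97.67 mg*hr/L


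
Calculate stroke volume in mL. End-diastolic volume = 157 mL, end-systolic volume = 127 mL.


SV = EDV - ESV
SV = 157 - 127
SV = 30 mL


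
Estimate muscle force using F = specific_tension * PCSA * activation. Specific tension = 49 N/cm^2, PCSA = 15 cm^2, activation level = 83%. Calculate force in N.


F = sigma * PCSA * activation
F = 49 * 15 * 0.83
F = 610 N


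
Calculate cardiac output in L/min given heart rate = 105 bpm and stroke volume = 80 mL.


CO = HR * SV
CO = 105 * 80 / 1000
CO = 8.4 L/min


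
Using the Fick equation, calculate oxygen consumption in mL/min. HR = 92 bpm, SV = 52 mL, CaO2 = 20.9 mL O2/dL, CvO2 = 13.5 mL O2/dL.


CO = HR*SV = 92*52/1000 = 4.784 L/min
a-v O2 diff = 20.9 - 13.5 = 7.4 mL/dL
VO2 = CO * (CaO2-CvO2) * 10 dL/L
VO2 = 4.784 * 7.4 * 10
VO2 = 354 mL/min


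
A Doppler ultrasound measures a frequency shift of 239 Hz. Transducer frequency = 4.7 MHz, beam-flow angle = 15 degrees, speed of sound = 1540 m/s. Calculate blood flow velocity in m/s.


v = fd * c / (2 * f0 * cos(theta))
v = 239 * 1540 / (2 * 4.7000e+06 * cos(15))
v = 0.04054 m/s


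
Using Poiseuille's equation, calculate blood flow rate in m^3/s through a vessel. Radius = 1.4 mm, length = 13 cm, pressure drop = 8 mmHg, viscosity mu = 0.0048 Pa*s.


Q = pi*r^4*dP / (8*mu*L)
r = 0.0014 m, L = 0.13 m
dP = 8 mmHg = 1066.576 Pa
Q = 2.5786e-06 m^3/s


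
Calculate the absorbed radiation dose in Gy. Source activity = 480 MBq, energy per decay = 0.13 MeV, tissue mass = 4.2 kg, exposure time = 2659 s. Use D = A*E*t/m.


A = 480 MBq = 4.8000e+08 Bq
E = 0.13 MeV = 2.0826e-14 J
D = A*E*t/m = 4.8000e+08*2.0826e-14*2659/4.2
D = 0.006329 Gy


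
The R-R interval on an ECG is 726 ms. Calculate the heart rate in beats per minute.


HR = 60 / RR_interval(s)
RR = 726 ms = 0.726 s
HR = 60 / 0.726 = 82.64 bpm


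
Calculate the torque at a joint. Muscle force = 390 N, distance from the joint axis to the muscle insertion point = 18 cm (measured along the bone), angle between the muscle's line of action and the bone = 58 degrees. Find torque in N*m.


Torque = F * d * sin(theta)   (moment arm = d*sin(theta))
d = 18 cm = 0.18 m
Torque = 390 * 0.18 * sin(58)
Torque = 59.53 N*m


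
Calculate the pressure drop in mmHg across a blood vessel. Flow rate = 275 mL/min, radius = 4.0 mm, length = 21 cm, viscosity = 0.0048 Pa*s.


dP = 8*mu*L*Q / (pi*r^4)
Q = 275 mL/min = 4.58333e-06 m^3/s
dP = 45.956 Pa = 45.956 / 133.322 mmHg = 0.3447 mmHg


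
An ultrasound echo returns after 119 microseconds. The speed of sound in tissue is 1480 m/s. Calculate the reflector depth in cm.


depth = c * t / 2
t = 119 us = 1.1900e-04 s
depth = 1480 * 1.1900e-04 / 2
depth = 0.08806 m = 8.806 cm


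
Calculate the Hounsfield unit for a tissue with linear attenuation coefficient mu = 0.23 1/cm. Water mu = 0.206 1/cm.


HU = ((mu_tissue - mu_water) / mu_water) * 1000
HU = ((0.23 - 0.206) / 0.206) * 1000
HU = 116.5


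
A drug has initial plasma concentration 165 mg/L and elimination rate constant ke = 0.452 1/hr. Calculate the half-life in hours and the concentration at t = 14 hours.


t_half = ln(2) / ke = 0.693147 / 0.452 = 1.534 hr
C(t) = C0 * exp(-ke*t) = 165 * exp(-0.452*14)
C(14) = 0.2946 mg/L


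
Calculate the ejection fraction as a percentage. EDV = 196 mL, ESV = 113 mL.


SV = EDV - ESV = 196 - 113 = 83 mL
EF = SV/EDV * 100 = 83/196 * 100
EF = 42.35%


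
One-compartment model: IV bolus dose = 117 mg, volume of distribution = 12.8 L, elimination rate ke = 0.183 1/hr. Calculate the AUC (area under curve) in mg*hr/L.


C0 = Dose/Vd = 117/12.8 = 9.14062 mg/L
AUC = C0/ke = 9.14062/0.183
AUC = 49.95 mg*hr/L


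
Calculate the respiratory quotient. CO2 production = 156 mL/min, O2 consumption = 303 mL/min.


RQ = VCO2 / VO2
RQ = 156 / 303
RQ = 0.5149


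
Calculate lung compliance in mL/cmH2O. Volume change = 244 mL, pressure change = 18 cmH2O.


C = dV / dP
C = 244 / 18
C = 13.56 mL/cmH2O


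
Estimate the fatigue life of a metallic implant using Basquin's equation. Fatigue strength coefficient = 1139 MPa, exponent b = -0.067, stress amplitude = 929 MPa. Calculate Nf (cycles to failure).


sigma_a = sigma_f' * (2Nf)^b
2Nf = (sigma_a/sigma_f')^(1/b)
2Nf = (929/1139)^(1/-0.067)
2Nf = 20.941852
Nf = 10.47


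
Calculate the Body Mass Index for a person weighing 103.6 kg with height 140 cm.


BMI = weight / height^2
height = 140 cm = 1.4 m
BMI = 103.6 / 1.4^2
BMI = 52.86 kg/m^2


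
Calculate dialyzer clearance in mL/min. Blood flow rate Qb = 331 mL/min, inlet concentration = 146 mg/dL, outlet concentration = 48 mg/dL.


K = Qb * (Cb_in - Cb_out) / Cb_in
K = 331 * (146 - 48) / 146
K = 222.2 mL/min


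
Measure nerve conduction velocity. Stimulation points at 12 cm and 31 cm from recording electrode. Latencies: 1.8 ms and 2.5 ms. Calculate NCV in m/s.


Distance = (31 - 12) / 100 = 0.19 m
dt = (2.5 - 1.8) / 1000 = 7.0000e-04 s
NCV = dist / dt = 271.4 m/s


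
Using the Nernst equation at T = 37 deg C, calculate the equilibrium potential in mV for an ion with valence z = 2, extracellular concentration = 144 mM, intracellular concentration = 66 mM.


E = (RT/(zF)) * ln(C_out/C_in)
T = 37 + 273.15 = 310.15 K
E = (8.314 * 310.15 / (2 * 96485)) * ln(144/66)
E = 10.42 mV


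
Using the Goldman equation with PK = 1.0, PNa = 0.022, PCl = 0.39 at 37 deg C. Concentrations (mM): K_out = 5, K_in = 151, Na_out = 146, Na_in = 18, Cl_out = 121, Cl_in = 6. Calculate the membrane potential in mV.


Vm = (RT/F)*ln((PK*Ko + PNa*Nao + PCl*Cli)/(PK*Ki + PNa*Nai + PCl*Clo))
Numer = 10.552, Denom = 198.586
Vm = -78.44 mV


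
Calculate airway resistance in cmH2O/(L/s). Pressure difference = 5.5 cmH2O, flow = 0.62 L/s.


R = dP / flow
R = 5.5 / 0.62
R = 8.871 cmH2O/(L/s)


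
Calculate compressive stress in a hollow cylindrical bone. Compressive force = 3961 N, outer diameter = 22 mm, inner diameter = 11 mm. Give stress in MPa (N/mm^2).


A = pi*(r_o^2 - r_i^2)
r_o = 11 mm, r_i = 5.5 mm
A = 285.1 mm^2
sigma = F/A = 3961 / 285.1
sigma = 13.89 MPa


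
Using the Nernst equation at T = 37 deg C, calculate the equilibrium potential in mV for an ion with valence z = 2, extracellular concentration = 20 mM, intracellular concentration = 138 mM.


E = (RT/(zF)) * ln(C_out/C_in)
T = 37 + 273.15 = 310.15 K
E = (8.314 * 310.15 / (2 * 96485)) * ln(20/138)
E = -25.81 mV


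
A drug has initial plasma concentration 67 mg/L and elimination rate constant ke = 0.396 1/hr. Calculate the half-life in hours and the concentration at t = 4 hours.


t_half = ln(2) / ke = 0.693147 / 0.396 = 1.75 hr
C(t) = C0 * exp(-ke*t) = 67 * exp(-0.396*4)
C(4) = 13.75 mg/L


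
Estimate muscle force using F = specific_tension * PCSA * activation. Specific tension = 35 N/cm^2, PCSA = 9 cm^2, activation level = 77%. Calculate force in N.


F = sigma * PCSA * activation
F = 35 * 9 * 0.77
F = 242.6 N


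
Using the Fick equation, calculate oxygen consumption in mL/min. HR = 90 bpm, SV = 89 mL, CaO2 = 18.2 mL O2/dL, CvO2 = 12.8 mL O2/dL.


CO = HR*SV = 90*89/1000 = 8.01 L/min
a-v O2 diff = 18.2 - 12.8 = 5.4 mL/dL
VO2 = CO * (CaO2-CvO2) * 10 dL/L
VO2 = 8.01 * 5.4 * 10
VO2 = 432.5 mL/min


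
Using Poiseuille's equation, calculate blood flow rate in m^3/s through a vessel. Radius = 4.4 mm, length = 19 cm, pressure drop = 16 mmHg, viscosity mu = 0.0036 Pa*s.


Q = pi*r^4*dP / (8*mu*L)
r = 0.0044 m, L = 0.19 m
dP = 16 mmHg = 2133.152 Pa
Q = 4.5902e-04 m^3/s


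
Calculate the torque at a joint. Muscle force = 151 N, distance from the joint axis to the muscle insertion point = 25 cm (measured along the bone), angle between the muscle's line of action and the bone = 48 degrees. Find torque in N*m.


Torque = F * d * sin(theta)   (moment arm = d*sin(theta))
d = 25 cm = 0.25 m
Torque = 151 * 0.25 * sin(48)
Torque = 28.05 N*m


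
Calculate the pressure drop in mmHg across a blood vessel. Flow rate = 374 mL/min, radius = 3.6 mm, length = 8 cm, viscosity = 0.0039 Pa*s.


dP = 8*mu*L*Q / (pi*r^4)
Q = 374 mL/min = 6.23333e-06 m^3/s
dP = 29.4853 Pa = 29.4853 / 133.322 mmHg = 0.2212 mmHg


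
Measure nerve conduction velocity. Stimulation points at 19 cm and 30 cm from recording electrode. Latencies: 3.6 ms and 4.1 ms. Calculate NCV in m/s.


Distance = (30 - 19) / 100 = 0.11 m
dt = (4.1 - 3.6) / 1000 = 5.0000e-04 s
NCV = dist / dt = 220 m/s


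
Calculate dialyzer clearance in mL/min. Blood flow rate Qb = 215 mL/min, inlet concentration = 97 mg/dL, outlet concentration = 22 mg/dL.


K = Qb * (Cb_in - Cb_out) / Cb_in
K = 215 * (97 - 22) / 97
K = 166.2 mL/min


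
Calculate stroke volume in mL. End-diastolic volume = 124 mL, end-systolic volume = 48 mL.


SV = EDV - ESV
SV = 124 - 48
SV = 76 mL


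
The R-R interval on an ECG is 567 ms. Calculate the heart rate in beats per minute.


HR = 60 / RR_interval(s)
RR = 567 ms = 0.567 s
HR = 60 / 0.567 = 105.8 bpm


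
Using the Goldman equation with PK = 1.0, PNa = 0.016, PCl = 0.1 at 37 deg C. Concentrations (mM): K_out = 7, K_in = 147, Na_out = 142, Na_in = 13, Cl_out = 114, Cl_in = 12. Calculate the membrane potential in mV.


Vm = (RT/F)*ln((PK*Ko + PNa*Nao + PCl*Cli)/(PK*Ki + PNa*Nai + PCl*Clo))
Numer = 10.472, Denom = 158.608
Vm = -72.63 mV


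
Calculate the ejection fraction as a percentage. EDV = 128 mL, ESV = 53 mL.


SV = EDV - ESV = 128 - 53 = 75 mL
EF = SV/EDV * 100 = 75/128 * 100
EF = 58.59%


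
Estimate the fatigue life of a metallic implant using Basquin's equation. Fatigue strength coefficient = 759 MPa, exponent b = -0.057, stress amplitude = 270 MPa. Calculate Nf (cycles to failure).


sigma_a = sigma_f' * (2Nf)^b
2Nf = (sigma_a/sigma_f')^(1/b)
2Nf = (270/759)^(1/-0.057)
2Nf = 74998545
Nf = 3.7499e+07


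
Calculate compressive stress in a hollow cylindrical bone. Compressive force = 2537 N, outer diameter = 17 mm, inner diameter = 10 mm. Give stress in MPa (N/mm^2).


A = pi*(r_o^2 - r_i^2)
r_o = 8.5 mm, r_i = 5 mm
A = 148.44 mm^2
sigma = F/A = 2537 / 148.44
sigma = 17.09 MPa


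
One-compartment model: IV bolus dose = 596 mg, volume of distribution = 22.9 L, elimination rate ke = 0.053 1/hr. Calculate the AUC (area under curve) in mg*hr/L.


C0 = Dose/Vd = 596/22.9 = 26.0262 mg/L
AUC = C0/ke = 26.0262/0.053
AUC = 491.1 mg*hr/L


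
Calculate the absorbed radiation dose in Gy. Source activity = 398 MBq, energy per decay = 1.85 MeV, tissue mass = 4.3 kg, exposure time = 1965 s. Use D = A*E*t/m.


A = 398 MBq = 3.9800e+08 Bq
E = 1.85 MeV = 2.9637e-13 J
D = A*E*t/m = 3.9800e+08*2.9637e-13*1965/4.3
D = 0.0539 Gy


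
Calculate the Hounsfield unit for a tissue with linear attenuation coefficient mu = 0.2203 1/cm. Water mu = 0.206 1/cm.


HU = ((mu_tissue - mu_water) / mu_water) * 1000
HU = ((0.2203 - 0.206) / 0.206) * 1000
HU = 69.42


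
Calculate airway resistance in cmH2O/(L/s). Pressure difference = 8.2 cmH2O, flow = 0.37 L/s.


R = dP / flow
R = 8.2 / 0.37
R = 22.16 cmH2O/(L/s)


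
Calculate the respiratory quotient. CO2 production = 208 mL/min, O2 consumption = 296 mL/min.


RQ = VCO2 / VO2
RQ = 208 / 296
RQ = 0.7027


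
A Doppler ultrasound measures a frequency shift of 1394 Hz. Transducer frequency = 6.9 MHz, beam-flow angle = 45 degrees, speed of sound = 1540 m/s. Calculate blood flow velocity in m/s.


v = fd * c / (2 * f0 * cos(theta))
v = 1394 * 1540 / (2 * 6.9000e+06 * cos(45))
v = 0.22 m/s


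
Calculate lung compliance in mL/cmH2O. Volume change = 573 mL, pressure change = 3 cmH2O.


C = dV / dP
C = 573 / 3
C = 191 mL/cmH2O


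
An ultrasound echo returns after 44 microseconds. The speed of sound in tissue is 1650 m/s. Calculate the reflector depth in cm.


depth = c * t / 2
t = 44 us = 4.4000e-05 s
depth = 1650 * 4.4000e-05 / 2
depth = 0.0363 m = 3.63 cm


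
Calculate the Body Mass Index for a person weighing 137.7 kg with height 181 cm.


BMI = weight / height^2
height = 181 cm = 1.81 m
BMI = 137.7 / 1.81^2
BMI = 42.03 kg/m^2


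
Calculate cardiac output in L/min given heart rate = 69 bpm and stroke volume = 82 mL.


CO = HR * SV
CO = 69 * 82 / 1000
CO = 5.658 L/min


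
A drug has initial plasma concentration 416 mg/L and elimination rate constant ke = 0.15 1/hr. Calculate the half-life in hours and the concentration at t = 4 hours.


t_half = ln(2) / ke = 0.693147 / 0.15 = 4.621 hr
C(t) = C0 * exp(-ke*t) = 416 * exp(-0.15*4)
C(4) = 228.3 mg/L


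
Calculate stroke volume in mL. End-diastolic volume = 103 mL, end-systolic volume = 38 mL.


SV = EDV - ESV
SV = 103 - 38
SV = 65 mL


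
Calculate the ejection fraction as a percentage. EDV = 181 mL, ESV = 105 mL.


SV = EDV - ESV = 181 - 105 = 76 mL
EF = SV/EDV * 100 = 76/181 * 100
EF = 41.99%


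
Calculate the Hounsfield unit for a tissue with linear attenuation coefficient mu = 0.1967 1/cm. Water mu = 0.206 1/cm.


HU = ((mu_tissue - mu_water) / mu_water) * 1000
HU = ((0.1967 - 0.206) / 0.206) * 1000
HU = -45.15


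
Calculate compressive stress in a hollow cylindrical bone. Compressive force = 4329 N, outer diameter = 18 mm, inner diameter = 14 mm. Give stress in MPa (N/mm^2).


A = pi*(r_o^2 - r_i^2)
r_o = 9 mm, r_i = 7 mm
A = 100.531 mm^2
sigma = F/A = 4329 / 100.531
sigma = 43.06 MPa


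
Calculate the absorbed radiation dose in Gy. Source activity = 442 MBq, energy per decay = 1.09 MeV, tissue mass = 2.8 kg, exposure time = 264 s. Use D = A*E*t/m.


A = 442 MBq = 4.4200e+08 Bq
E = 1.09 MeV = 1.74618e-13 J
D = A*E*t/m = 4.4200e+08*1.74618e-13*264/2.8
D = 0.007277 Gy


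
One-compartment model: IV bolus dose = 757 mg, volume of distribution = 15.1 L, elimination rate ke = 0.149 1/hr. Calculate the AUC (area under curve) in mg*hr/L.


C0 = Dose/Vd = 757/15.1 = 50.1325 mg/L
AUC = C0/ke = 50.1325/0.149
AUC = 336.5 mg*hr/L


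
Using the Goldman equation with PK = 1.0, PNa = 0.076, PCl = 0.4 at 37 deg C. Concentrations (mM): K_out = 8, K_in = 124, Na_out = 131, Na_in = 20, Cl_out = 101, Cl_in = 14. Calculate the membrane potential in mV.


Vm = (RT/F)*ln((PK*Ko + PNa*Nao + PCl*Cli)/(PK*Ki + PNa*Nai + PCl*Clo))
Numer = 23.556, Denom = 165.92
Vm = -52.17 mV


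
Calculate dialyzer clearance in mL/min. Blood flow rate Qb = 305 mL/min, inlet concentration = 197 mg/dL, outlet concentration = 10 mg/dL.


K = Qb * (Cb_in - Cb_out) / Cb_in
K = 305 * (197 - 10) / 197
K = 289.5 mL/min


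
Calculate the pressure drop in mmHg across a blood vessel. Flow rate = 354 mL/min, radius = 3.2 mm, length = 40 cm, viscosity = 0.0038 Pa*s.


dP = 8*mu*L*Q / (pi*r^4)
Q = 354 mL/min = 5.9e-06 m^3/s
dP = 217.789 Pa = 217.789 / 133.322 mmHg = 1.634 mmHg


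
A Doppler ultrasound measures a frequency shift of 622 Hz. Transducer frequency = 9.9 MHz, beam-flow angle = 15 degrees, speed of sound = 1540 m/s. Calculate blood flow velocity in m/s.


v = fd * c / (2 * f0 * cos(theta))
v = 622 * 1540 / (2 * 9.9000e+06 * cos(15))
v = 0.05008 m/s


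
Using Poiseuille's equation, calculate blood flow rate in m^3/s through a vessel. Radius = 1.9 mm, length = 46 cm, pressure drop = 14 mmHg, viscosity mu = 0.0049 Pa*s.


Q = pi*r^4*dP / (8*mu*L)
r = 0.0019 m, L = 0.46 m
dP = 14 mmHg = 1866.508 Pa
Q = 4.2379e-06 m^3/s


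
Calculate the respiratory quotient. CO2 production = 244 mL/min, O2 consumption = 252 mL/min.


RQ = VCO2 / VO2
RQ = 244 / 252
RQ = 0.9683


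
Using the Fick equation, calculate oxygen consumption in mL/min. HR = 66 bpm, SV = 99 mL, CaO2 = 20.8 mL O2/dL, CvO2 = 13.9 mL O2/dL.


CO = HR*SV = 66*99/1000 = 6.534 L/min
a-v O2 diff = 20.8 - 13.9 = 6.9 mL/dL
VO2 = CO * (CaO2-CvO2) * 10 dL/L
VO2 = 6.534 * 6.9 * 10
VO2 = 450.8 mL/min


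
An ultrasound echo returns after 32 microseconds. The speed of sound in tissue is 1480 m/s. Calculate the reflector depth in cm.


depth = c * t / 2
t = 32 us = 3.2000e-05 s
depth = 1480 * 3.2000e-05 / 2
depth = 0.02368 m = 2.368 cm


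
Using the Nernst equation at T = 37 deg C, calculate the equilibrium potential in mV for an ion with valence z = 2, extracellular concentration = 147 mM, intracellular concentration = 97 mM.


E = (RT/(zF)) * ln(C_out/C_in)
T = 37 + 273.15 = 310.15 K
E = (8.314 * 310.15 / (2 * 96485)) * ln(147/97)
E = 5.555 mV


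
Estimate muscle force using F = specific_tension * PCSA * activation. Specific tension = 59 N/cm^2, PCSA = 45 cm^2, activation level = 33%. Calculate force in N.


F = sigma * PCSA * activation
F = 59 * 45 * 0.33
F = 876.2 N


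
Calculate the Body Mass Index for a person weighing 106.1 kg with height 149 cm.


BMI = weight / height^2
height = 149 cm = 1.49 m
BMI = 106.1 / 1.49^2
BMI = 47.79 kg/m^2


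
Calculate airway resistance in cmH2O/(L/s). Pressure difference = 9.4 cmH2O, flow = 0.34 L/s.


R = dP / flow
R = 9.4 / 0.34
R = 27.65 cmH2O/(L/s)


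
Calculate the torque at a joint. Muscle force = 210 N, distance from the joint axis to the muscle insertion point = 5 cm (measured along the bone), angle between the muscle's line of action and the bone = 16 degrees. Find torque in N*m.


Torque = F * d * sin(theta)   (moment arm = d*sin(theta))
d = 5 cm = 0.05 m
Torque = 210 * 0.05 * sin(16)
Torque = 2.894 N*m


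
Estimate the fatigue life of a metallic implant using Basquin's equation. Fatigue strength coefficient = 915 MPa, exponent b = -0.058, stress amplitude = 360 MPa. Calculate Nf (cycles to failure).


sigma_a = sigma_f' * (2Nf)^b
2Nf = (sigma_a/sigma_f')^(1/b)
2Nf = (360/915)^(1/-0.058)
2Nf = 9656135.1
Nf = 4.8281e+06


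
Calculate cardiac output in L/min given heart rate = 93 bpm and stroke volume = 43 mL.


CO = HR * SV
CO = 93 * 43 / 1000
CO = 3.999 L/min


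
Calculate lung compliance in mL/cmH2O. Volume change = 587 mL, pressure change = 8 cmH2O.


C = dV / dP
C = 587 / 8
C = 73.38 mL/cmH2O


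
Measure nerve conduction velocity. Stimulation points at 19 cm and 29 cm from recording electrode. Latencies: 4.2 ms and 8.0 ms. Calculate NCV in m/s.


Distance = (29 - 19) / 100 = 0.1 m
dt = (8.0 - 4.2) / 1000 = 0.0038 s
NCV = dist / dt = 26.32 m/s


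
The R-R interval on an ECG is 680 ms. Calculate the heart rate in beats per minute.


HR = 60 / RR_interval(s)
RR = 680 ms = 0.68 s
HR = 60 / 0.68 = 88.24 bpm


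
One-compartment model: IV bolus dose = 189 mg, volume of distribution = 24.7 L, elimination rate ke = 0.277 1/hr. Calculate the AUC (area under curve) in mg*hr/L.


C0 = Dose/Vd = 189/24.7 = 7.65182 mg/L
AUC = C0/ke = 7.65182/0.277
AUC = 27.62 mg*hr/L


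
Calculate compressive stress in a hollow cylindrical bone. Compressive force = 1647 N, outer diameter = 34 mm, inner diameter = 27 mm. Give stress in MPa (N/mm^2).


A = pi*(r_o^2 - r_i^2)
r_o = 17 mm, r_i = 13.5 mm
A = 335.365 mm^2
sigma = F/A = 1647 / 335.365
sigma = 4.911 MPa


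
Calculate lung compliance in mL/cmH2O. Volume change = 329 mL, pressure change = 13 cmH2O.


C = dV / dP
C = 329 / 13
C = 25.31 mL/cmH2O


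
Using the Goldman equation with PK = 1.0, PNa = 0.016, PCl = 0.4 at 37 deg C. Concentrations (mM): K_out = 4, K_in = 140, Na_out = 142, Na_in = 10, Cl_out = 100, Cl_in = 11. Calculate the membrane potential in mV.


Vm = (RT/F)*ln((PK*Ko + PNa*Nao + PCl*Cli)/(PK*Ki + PNa*Nai + PCl*Clo))
Numer = 10.672, Denom = 180.16
Vm = -75.53 mV


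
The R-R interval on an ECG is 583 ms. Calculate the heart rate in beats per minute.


HR = 60 / RR_interval(s)
RR = 583 ms = 0.583 s
HR = 60 / 0.583 = 102.9 bpm


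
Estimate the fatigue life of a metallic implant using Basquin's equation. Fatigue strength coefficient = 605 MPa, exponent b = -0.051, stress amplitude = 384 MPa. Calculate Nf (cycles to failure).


sigma_a = sigma_f' * (2Nf)^b
2Nf = (sigma_a/sigma_f')^(1/b)
2Nf = (384/605)^(1/-0.051)
2Nf = 7431.2483
Nf = 3716
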